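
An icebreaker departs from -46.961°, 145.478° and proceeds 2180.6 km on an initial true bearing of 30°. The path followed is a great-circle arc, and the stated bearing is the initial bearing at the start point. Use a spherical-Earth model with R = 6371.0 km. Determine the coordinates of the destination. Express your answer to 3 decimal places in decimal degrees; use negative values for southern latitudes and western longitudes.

δ = 2180.6/6371 = 0.342270 rad (19.6106°).
Converting: φ₁ = -0.819624 rad, θ = 0.523599 rad.
Applying the spherical law of cosines for sides, sin φ₂ = sin φ₁ cos δ + cos φ₁ sin δ cos θ = -0.490120, so φ₂ = -29.348°.
Δλ = atan2( sin θ sin δ cos φ₁ , cos δ − sin φ₁ sin φ₂ ) = atan2(0.114532, 0.583772) = 0.193732 rad = 11.100°.
Hence λ₂ = 145.478° + 11.100° = 156.578°.

latitude -29.348°, longitude 156.578°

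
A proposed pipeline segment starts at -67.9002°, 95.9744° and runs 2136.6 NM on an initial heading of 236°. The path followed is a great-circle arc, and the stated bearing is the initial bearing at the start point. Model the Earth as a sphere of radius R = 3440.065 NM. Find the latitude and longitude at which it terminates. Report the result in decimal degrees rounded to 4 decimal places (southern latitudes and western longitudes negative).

Angular distance δ = d/R = 2136.6 / 3440.065 = 0.621093 rad.
Converting: φ₁ = -1.185082 rad, θ = 4.118977 rad.
Applying the spherical law of cosines for sides, sin φ₂ = sin φ₁ cos δ + cos φ₁ sin δ cos θ = -0.875919, so φ₂ = -61.1540°.
Then Δλ = atan2(-0.181503, 0.001678) = -1.561554 rad, from sin θ sin δ cos φ₁ over cos δ − sin φ₁ sin φ₂.
Hence λ₂ = 95.9744° + -89.4705° = 6.5039°.

latitude -61.1540°, longitude 6.5039°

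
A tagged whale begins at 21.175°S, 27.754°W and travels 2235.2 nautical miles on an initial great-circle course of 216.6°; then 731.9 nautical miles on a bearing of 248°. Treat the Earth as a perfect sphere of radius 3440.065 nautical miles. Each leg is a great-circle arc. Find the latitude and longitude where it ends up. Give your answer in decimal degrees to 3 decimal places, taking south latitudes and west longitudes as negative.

Apply the spherical direct solution leg by leg, carrying full precision between legs.
Leg 1: from (-21.175°, -27.754°), δ = 2235.2/3440.065 = 0.649755 rad, θ = 216.6° → φ = -47.775°, λ = -60.216°.
Leg 2: from (-47.775°, -60.216°), δ = 731.9/3440.065 = 0.212758 rad, θ = 248° → φ = -50.985°, λ = -78.335°.

latitude -50.985°, longitude -78.335°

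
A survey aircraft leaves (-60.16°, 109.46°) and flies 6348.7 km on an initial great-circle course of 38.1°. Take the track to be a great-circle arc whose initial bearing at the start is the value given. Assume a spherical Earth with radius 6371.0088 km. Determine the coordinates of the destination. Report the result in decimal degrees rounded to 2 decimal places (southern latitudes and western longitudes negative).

Central angle δ = d/R = 0.996498 rad.
With φ₁ = -60.16° = -1.049990 rad and θ = 38.1° = 0.664970 rad:
Destination latitude: φ₂ = arcsin( sin φ₁ cos δ + cos φ₁ sin δ cos θ ) = arcsin(-0.142475) = -8.19°.
Δλ = atan2( sin θ sin δ cos φ₁ , cos δ − sin φ₁ sin φ₂ ) = atan2(0.257770, 0.419660) = 0.550821 rad = 31.56°.
λ₂ = λ₁ + Δλ = 141.02°.

latitude -8.19°, longitude 141.02°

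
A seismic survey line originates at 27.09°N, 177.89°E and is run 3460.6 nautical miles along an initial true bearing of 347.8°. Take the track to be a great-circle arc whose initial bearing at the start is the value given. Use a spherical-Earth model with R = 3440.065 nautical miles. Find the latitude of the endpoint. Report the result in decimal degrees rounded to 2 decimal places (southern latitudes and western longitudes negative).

latitude 78.18°

The arc subtends δ = 3460.6/3440.065 = 1.005969 rad at the centre.
Start latitude φ₁ = 0.472810 rad; initial bearing θ = 6.070255 rad.
Destination latitude: φ₂ = arcsin( sin φ₁ cos δ + cos φ₁ sin δ cos θ ) = arcsin(0.978786) = 78.18°.
For the longitude increment, Δλ = atan2( sin θ sin δ cos φ₁, cos δ − sin φ₁ sin φ₂ ) = atan2(-0.158919, 0.089541) = -60.60°.
Hence λ₂ = 177.89° + -60.60° = 117.29°.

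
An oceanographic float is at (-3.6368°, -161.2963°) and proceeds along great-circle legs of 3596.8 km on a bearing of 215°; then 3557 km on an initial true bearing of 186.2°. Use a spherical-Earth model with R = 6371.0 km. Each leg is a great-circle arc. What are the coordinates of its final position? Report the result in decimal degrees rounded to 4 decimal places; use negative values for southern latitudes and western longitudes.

latitude -61.0730°, longitude 171.2843°

Apply the spherical direct solution leg by leg, carrying full precision between legs.
Leg 1: from (-3.6368°, -161.2963°), δ = 3596.8/6371 = 0.564558 rad, θ = 215° → φ = -29.4055°, λ = 178.0773°.
Leg 2: from (-29.4055°, 178.0773°), δ = 3557/6371 = 0.558311 rad, θ = 186.2° → φ = -61.0730°, λ = 171.2843°.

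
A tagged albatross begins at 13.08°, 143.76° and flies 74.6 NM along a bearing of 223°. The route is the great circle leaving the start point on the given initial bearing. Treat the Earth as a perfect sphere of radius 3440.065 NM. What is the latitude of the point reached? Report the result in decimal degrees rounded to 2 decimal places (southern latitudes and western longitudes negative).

Central angle δ = d/R = 0.021686 rad.
Start latitude φ₁ = 0.228289 rad; initial bearing θ = 3.892084 rad.
sin φ₂ = sin φ₁ cos δ + cos φ₁ sin δ cos θ = (0.226311)(0.999765) + (0.974055)(0.021684)(-0.731354) = 0.210811
φ₂ = asin(0.210811) = 0.212404 rad = 12.17°.
Δλ = atan2( sin θ sin δ cos φ₁ , cos δ − sin φ₁ sin φ₂ ) = atan2(-0.014405, 0.952056) = -0.015129 rad = -0.87°.
λ₂ = λ₁ + Δλ = 142.89°.

latitude 12.17°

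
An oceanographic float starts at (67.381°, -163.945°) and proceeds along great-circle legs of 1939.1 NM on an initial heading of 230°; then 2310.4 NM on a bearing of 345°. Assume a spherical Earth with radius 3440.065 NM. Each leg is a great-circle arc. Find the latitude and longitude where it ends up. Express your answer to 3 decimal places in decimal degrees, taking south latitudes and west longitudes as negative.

latitude 74.818°, longitude 125.591°

Apply the spherical direct solution leg by leg, carrying full precision between legs.
Leg 1: from (67.381°, -163.945°), δ = 1939.1/3440.065 = 0.563681 rad, θ = 230° → φ = 40.405°, λ = 163.541°.
Leg 2: from (40.405°, 163.541°), δ = 2310.4/3440.065 = 0.671615 rad, θ = 345° → φ = 74.818°, λ = 125.591°.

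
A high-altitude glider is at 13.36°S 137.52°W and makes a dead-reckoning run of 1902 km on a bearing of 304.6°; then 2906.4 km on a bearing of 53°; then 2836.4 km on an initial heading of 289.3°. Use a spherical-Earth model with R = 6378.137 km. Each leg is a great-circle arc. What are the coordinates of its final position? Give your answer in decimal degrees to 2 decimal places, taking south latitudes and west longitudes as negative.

Apply the spherical direct solution leg by leg, carrying full precision between legs.
Leg 1: from (-13.36°, -137.52°), δ = 1902/6378.137 = 0.298206 rad, θ = 304.6° → φ = -3.36°, λ = -151.54°.
Leg 2: from (-3.36°, -151.54°), δ = 2906.4/6378.137 = 0.455682 rad, θ = 53° → φ = 12.23°, λ = -130.46°.
Leg 3: from (12.23°, -130.46°), δ = 2836.4/6378.137 = 0.444707 rad, θ = 289.3° → φ = 19.28°, λ = -155.94°.

latitude 19.28°, longitude -155.94°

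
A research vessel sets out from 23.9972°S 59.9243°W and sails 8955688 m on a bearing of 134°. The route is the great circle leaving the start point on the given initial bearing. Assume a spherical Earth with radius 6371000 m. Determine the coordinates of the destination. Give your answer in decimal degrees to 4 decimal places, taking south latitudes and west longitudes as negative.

The arc subtends δ = 8955688/6371000 = 1.405696 rad at the centre.
Start latitude φ₁ = -0.418830 rad; initial bearing θ = 2.338741 rad.
sin φ₂ = sin φ₁ cos δ + cos φ₁ sin δ cos θ = (-0.406692)(0.164351) + (0.913565)(0.986402)(-0.694658) = -0.692827
φ₂ = asin(-0.692827) = -0.765402 rad = -43.8543°.
For the longitude increment, Δλ = atan2( sin θ sin δ cos φ₁, cos δ − sin φ₁ sin φ₂ ) = atan2(0.648228, -0.117416) = 100.2669°.
Hence λ₂ = -59.9243° + 100.2669° = 40.3426°.

latitude -43.8543°, longitude 40.3426°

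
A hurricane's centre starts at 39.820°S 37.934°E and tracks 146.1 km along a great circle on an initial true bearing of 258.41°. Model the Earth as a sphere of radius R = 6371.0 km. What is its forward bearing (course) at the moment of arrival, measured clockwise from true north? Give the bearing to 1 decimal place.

δ = 146.1/6371 = 0.022932 rad (1.3139°).
Converting: φ₁ = -0.694990 rad, θ = 4.510105 rad.
Applying the spherical law of cosines for sides, sin φ₂ = sin φ₁ cos δ + cos φ₁ sin δ cos θ = -0.643748, so φ₂ = -40.072°.
Δλ = atan2( sin θ sin δ cos φ₁ , cos δ − sin φ₁ sin φ₂ ) = atan2(-0.017253, 0.587495) = -0.029358 rad = -1.682°.
Hence λ₂ = 37.934° + -1.682° = 36.252°.
The forward bearing on arrival equals the back-azimuth from the destination plus 180°.
Back-azimuth from P₂ (-40.1°, 36.3°) to P₁ (-39.8°, 37.9°), with Δλ' = λ₁ − λ₂ = 1.7°: atan2( sin Δλ' cos φ₁ , cos φ₂ sin φ₁ − sin φ₂ cos φ₁ cos Δλ' ) = 79.5°.
Final bearing = (79.5° + 180°) mod 360° = 259.5°.

final bearing 259.5°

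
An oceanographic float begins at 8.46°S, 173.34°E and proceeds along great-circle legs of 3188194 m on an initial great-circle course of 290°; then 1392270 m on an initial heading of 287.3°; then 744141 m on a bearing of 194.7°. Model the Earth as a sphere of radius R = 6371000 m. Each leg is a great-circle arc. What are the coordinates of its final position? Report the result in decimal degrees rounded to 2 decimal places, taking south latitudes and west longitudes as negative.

latitude -0.92°, longitude 132.83°

Apply the spherical direct solution leg by leg, carrying full precision between legs.
Leg 1: from (-8.46°, 173.34°), δ = 3188194/6371000 = 0.500423 rad, θ = 290° → φ = 1.90°, λ = 146.53°.
Leg 2: from (1.90°, 146.53°), δ = 1392270/6371000 = 0.218532 rad, θ = 287.3° → φ = 5.56°, λ = 134.52°.
Leg 3: from (5.56°, 134.52°), δ = 744141/6371000 = 0.116801 rad, θ = 194.7° → φ = -0.92°, λ = 132.83°.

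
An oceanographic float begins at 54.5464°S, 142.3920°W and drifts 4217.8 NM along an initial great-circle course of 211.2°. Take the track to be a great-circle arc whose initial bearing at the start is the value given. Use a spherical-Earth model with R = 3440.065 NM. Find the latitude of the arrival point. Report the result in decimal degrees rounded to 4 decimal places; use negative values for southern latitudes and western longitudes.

latitude -47.9219°

The arc subtends δ = 4217.8/3440.065 = 1.226081 rad at the centre.
With φ₁ = -54.5464° = -0.952014 rad and θ = 211.2° = 3.686135 rad:
Applying the spherical law of cosines for sides, sin φ₂ = sin φ₁ cos δ + cos φ₁ sin δ cos θ = -0.742232, so φ₂ = -47.9219°.
Then Δλ = atan2(-0.282802, -0.266684) = -2.326870 rad, from sin θ sin δ cos φ₁ over cos δ − sin φ₁ sin φ₂.
λ₂ = -142.3920° + -133.3198° = -275.7118°, normalized to (−180°, 180°] → 84.2882°.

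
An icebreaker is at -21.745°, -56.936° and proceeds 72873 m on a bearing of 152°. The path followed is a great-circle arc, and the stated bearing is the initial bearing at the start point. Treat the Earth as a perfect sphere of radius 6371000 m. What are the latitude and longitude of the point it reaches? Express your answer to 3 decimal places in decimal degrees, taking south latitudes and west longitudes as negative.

latitude -22.323°, longitude -56.603°

Angular distance δ = d/R = 72873 / 6371000 = 0.011438 rad.
Converting: φ₁ = -0.379522 rad, θ = 2.652900 rad.
sin φ₂ = sin φ₁ cos δ + cos φ₁ sin δ cos θ = (-0.370476)(0.999935) + (0.928842)(0.011438)(-0.882948) = -0.379833
φ₂ = asin(-0.379833) = -0.389615 rad = -22.323°.
For the longitude increment, Δλ = atan2( sin θ sin δ cos φ₁, cos δ − sin φ₁ sin φ₂ ) = atan2(0.004988, 0.859216) = 0.333°.
λ₂ = -56.936° + 0.333° = -56.603°.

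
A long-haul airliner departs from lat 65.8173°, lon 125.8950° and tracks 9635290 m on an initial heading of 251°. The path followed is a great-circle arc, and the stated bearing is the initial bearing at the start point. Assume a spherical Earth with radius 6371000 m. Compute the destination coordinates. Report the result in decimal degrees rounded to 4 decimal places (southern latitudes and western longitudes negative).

Angular distance δ = d/R = 9635290 / 6371000 = 1.512367 rad.
Start latitude φ₁ = 1.148729 rad; initial bearing θ = 4.380776 rad.
Destination latitude: φ₂ = arcsin( sin φ₁ cos δ + cos φ₁ sin δ cos θ ) = arcsin(-0.079869) = -4.5810°.
Δλ = atan2( sin θ sin δ cos φ₁ , cos δ − sin φ₁ sin φ₂ ) = atan2(-0.386668, 0.131256) = -1.243547 rad = -71.2500°.
Hence λ₂ = 125.8950° + -71.2500° = 54.6450°.

latitude -4.5810°, longitude 54.6450°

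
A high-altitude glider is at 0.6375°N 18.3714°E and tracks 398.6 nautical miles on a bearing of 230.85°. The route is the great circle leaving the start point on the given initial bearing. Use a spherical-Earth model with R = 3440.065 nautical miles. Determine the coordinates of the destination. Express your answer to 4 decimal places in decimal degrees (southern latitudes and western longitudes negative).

latitude -3.5509°, longitude 13.2177°

Central angle δ = d/R = 0.115870 rad.
With φ₁ = 0.6375° = 0.011126 rad and θ = 230.85° = 4.029093 rad:
sin φ₂ = sin φ₁ cos δ + cos φ₁ sin δ cos θ = (0.011126)(0.993295) + (0.999938)(0.115611)(-0.631353) = -0.061935
φ₂ = asin(-0.061935) = -0.061975 rad = -3.5509°.
Then Δλ = atan2(-0.089650, 0.993984) = -0.089949 rad, from sin θ sin δ cos φ₁ over cos δ − sin φ₁ sin φ₂.
λ₂ = 18.3714° + -5.1537° = 13.2177°.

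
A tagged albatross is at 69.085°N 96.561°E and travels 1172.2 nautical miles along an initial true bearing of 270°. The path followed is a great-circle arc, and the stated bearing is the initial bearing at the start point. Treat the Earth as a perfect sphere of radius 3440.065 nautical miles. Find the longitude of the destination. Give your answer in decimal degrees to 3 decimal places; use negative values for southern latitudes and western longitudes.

longitude 51.754°

The arc subtends δ = 1172.2/3440.065 = 0.340749 rad at the centre.
With φ₁ = 69.085° = 1.205761 rad and θ = 270° = 4.712389 rad:
Applying the spherical law of cosines for sides, sin φ₂ = sin φ₁ cos δ + cos φ₁ sin δ cos θ = 0.880404, so φ₂ = 61.691°.
Δλ = atan2( sin θ sin δ cos φ₁ , cos δ − sin φ₁ sin φ₂ ) = atan2(-0.119301, 0.120110) = -0.782022 rad = -44.807°.
λ₂ = 96.561° + -44.807° = 51.754°.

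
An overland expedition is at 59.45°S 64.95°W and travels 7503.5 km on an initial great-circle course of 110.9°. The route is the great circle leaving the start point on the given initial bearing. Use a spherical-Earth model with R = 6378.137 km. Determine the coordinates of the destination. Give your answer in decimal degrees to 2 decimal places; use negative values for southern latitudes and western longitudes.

latitude -29.89°, longitude 30.90°

Angular distance δ = d/R = 7503.5 / 6378.137 = 1.176441 rad.
With φ₁ = -59.45° = -1.037598 rad and θ = 110.9° = 1.935570 rad:
Destination latitude: φ₂ = arcsin( sin φ₁ cos δ + cos φ₁ sin δ cos θ ) = arcsin(-0.498288) = -29.89°.
For the longitude increment, Δλ = atan2( sin θ sin δ cos φ₁, cos δ − sin φ₁ sin φ₂ ) = atan2(0.438400, -0.044905) = 95.85°.
λ₂ = λ₁ + Δλ = 30.90°.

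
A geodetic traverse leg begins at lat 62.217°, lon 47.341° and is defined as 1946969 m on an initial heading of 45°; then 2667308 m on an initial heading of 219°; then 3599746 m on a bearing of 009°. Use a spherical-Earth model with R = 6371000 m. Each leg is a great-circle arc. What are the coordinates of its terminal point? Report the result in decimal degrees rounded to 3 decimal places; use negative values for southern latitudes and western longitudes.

Apply the spherical direct solution leg by leg, carrying full precision between legs.
Leg 1: from (62.217°, 47.341°), δ = 1946969/6371000 = 0.305599 rad, θ = 45° → φ = 70.543°, λ = 87.035°.
Leg 2: from (70.543°, 87.035°), δ = 2667308/6371000 = 0.418664 rad, θ = 219° → φ = 49.132°, λ = 64.017°.
Leg 3: from (49.132°, 64.017°), δ = 3599746/6371000 = 0.565021 rad, θ = 9° → φ = 79.970°, λ = 92.763°.

latitude 79.970°, longitude 92.763°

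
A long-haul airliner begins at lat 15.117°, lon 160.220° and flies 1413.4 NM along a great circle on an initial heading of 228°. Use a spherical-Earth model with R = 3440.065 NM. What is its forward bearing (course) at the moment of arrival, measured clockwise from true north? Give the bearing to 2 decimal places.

final bearing 225.85°

Angular distance δ = d/R = 1413.4 / 3440.065 = 0.410864 rad.
Start latitude φ₁ = 0.263841 rad; initial bearing θ = 3.979351 rad.
sin φ₂ = sin φ₁ cos δ + cos φ₁ sin δ cos θ = (0.260791)(0.916776) + (0.965395)(0.399402)(-0.669131) = -0.018917
φ₂ = asin(-0.018917) = -0.018918 rad = -1.084°.
For the longitude increment, Δλ = atan2( sin θ sin δ cos φ₁, cos δ − sin φ₁ sin φ₂ ) = atan2(-0.286542, 0.921709) = -17.269°.
Hence λ₂ = 160.220° + -17.269° = 142.951°.
The forward bearing on arrival equals the back-azimuth from the destination plus 180°.
Back-azimuth from P₂ (-1.08°, 142.95°) to P₁ (15.12°, 160.22°), with Δλ' = λ₁ − λ₂ = 17.27°: atan2( sin Δλ' cos φ₁ , cos φ₂ sin φ₁ − sin φ₂ cos φ₁ cos Δλ' ) = 45.85°.
Final bearing = (45.85° + 180°) mod 360° = 225.85°.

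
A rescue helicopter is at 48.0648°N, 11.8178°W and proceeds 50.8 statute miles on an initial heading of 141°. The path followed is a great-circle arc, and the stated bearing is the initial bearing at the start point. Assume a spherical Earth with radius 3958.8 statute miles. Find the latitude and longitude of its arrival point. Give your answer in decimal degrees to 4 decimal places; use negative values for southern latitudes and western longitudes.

The arc subtends δ = 50.8/3958.8 = 0.012832 rad at the centre.
Converting: φ₁ = 0.838889 rad, θ = 2.460914 rad.
Applying the spherical law of cosines for sides, sin φ₂ = sin φ₁ cos δ + cos φ₁ sin δ cos θ = 0.737176, so φ₂ = 47.4914°.
Δλ = atan2( sin θ sin δ cos φ₁ , cos δ − sin φ₁ sin φ₂ ) = atan2(0.005397, 0.451532) = 0.011951 rad = 0.6848°.
λ₂ = -11.8178° + 0.6848° = -11.1330°.

latitude 47.4914°, longitude -11.1330°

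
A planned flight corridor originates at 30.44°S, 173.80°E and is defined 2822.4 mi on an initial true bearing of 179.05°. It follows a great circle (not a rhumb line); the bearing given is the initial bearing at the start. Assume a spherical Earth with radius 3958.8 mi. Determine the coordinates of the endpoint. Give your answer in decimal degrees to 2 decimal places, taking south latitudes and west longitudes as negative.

latitude -71.27°, longitude 175.74°

The arc subtends δ = 2822.4/3958.8 = 0.712943 rad at the centre.
Converting: φ₁ = -0.531278 rad, θ = 3.125012 rad.
Destination latitude: φ₂ = arcsin( sin φ₁ cos δ + cos φ₁ sin δ cos θ ) = arcsin(-0.947069) = -71.27°.
Δλ = atan2( sin θ sin δ cos φ₁ , cos δ − sin φ₁ sin φ₂ ) = atan2(0.009350, 0.276621) = 0.033786 rad = 1.94°.
λ₂ = λ₁ + Δλ = 175.74°.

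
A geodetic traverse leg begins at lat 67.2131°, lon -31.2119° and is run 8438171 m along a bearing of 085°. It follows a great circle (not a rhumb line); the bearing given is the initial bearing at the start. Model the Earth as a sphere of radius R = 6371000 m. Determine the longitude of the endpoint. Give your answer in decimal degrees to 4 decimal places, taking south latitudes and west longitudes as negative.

Central angle δ = d/R = 1.324466 rad.
Start latitude φ₁ = 1.173090 rad; initial bearing θ = 1.483530 rad.
sin φ₂ = sin φ₁ cos δ + cos φ₁ sin δ cos θ = (0.921952)(0.243847) + (0.387305)(0.969814)(0.087156) = 0.257552
φ₂ = asin(0.257552) = 0.260488 rad = 14.9249°.
Then Δλ = atan2(0.374184, 0.006396) = 1.553704 rad, from sin θ sin δ cos φ₁ over cos δ − sin φ₁ sin φ₂.
λ₂ = λ₁ + Δλ = 57.8088°.

longitude 57.8088°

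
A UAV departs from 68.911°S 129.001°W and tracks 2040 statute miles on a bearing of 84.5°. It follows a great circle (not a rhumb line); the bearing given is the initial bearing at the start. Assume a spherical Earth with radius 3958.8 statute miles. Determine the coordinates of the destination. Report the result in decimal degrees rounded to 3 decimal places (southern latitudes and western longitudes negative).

latitude -52.643°, longitude -75.060°

Angular distance δ = d/R = 2040 / 3958.8 = 0.515308 rad.
Start latitude φ₁ = -1.202724 rad; initial bearing θ = 1.474803 rad.
Applying the spherical law of cosines for sides, sin φ₂ = sin φ₁ cos δ + cos φ₁ sin δ cos θ = -0.794866, so φ₂ = -52.643°.
Δλ = atan2( sin θ sin δ cos φ₁ , cos δ − sin φ₁ sin φ₂ ) = atan2(0.176503, 0.128513) = 0.941454 rad = 53.941°.
Hence λ₂ = -129.001° + 53.941° = -75.060°.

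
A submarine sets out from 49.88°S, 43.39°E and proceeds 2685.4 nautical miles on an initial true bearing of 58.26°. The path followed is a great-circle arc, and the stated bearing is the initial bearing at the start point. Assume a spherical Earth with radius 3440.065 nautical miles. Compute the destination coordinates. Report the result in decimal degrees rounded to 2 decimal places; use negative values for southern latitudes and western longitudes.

Central angle δ = d/R = 0.780625 rad.
Start latitude φ₁ = -0.870570 rad; initial bearing θ = 1.016829 rad.
sin φ₂ = sin φ₁ cos δ + cos φ₁ sin δ cos θ = (-0.764697)(0.710474) + (0.644391)(0.703723)(0.526066) = -0.304741
φ₂ = asin(-0.304741) = -0.309666 rad = -17.74°.
For the longitude increment, Δλ = atan2( sin θ sin δ cos φ₁, cos δ − sin φ₁ sin φ₂ ) = atan2(0.385653, 0.477440) = 38.93°.
λ₂ = λ₁ + Δλ = 82.32°.

latitude -17.74°, longitude 82.32°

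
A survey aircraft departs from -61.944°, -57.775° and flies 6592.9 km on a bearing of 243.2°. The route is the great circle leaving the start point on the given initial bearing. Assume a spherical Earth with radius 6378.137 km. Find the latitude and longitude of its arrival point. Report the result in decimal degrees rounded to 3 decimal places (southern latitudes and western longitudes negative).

δ = 6592.9/6378.137 = 1.033672 rad (59.2250°).
Converting: φ₁ = -1.081127 rad, θ = 4.244641 rad.
Applying the spherical law of cosines for sides, sin φ₂ = sin φ₁ cos δ + cos φ₁ sin δ cos θ = -0.633742, so φ₂ = -39.327°.
For the longitude increment, Δλ = atan2( sin θ sin δ cos φ₁, cos δ − sin φ₁ sin φ₂ ) = atan2(-0.360697, -0.047602) = -97.518°.
λ₂ = λ₁ + Δλ = -155.293°.

latitude -39.327°, longitude -155.293°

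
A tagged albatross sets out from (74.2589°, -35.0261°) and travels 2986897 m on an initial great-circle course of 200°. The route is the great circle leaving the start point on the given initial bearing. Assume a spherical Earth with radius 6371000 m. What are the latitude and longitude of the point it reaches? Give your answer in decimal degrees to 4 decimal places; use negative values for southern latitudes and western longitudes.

δ = 2986897/6371000 = 0.468827 rad (26.8618°).
With φ₁ = 74.2589° = 1.296062 rad and θ = 200° = 3.490659 rad:
Destination latitude: φ₂ = arcsin( sin φ₁ cos δ + cos φ₁ sin δ cos θ ) = arcsin(0.743455) = 48.0266°.
Then Δλ = atan2(-0.041925, 0.176525) = -0.233181 rad, from sin θ sin δ cos φ₁ over cos δ − sin φ₁ sin φ₂.
Hence λ₂ = -35.0261° + -13.3603° = -48.3864°.

latitude 48.0266°, longitude -48.3864°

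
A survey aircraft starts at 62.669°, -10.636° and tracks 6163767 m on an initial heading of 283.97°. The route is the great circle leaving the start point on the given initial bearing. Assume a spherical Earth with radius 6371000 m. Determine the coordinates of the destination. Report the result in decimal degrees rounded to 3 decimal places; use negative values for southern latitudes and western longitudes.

latitude 36.535°, longitude -94.642°

The arc subtends δ = 6163767/6371000 = 0.967472 rad at the centre.
Start latitude φ₁ = 1.093780 rad; initial bearing θ = 4.956211 rad.
Applying the spherical law of cosines for sides, sin φ₂ = sin φ₁ cos δ + cos φ₁ sin δ cos θ = 0.595317, so φ₂ = 36.535°.
Then Δλ = atan2(-0.366890, 0.038521) = -1.466185 rad, from sin θ sin δ cos φ₁ over cos δ − sin φ₁ sin φ₂.
λ₂ = λ₁ + Δλ = -94.642°.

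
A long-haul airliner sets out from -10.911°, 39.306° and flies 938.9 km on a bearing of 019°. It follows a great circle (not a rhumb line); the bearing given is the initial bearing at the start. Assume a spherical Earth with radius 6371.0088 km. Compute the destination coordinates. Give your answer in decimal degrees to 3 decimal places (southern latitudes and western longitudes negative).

δ = 938.9/6371.0088 = 0.147371 rad (8.4437°).
Converting: φ₁ = -0.190433 rad, θ = 0.331613 rad.
Applying the spherical law of cosines for sides, sin φ₂ = sin φ₁ cos δ + cos φ₁ sin δ cos θ = -0.050904, so φ₂ = -2.918°.
For the longitude increment, Δλ = atan2( sin θ sin δ cos φ₁, cos δ − sin φ₁ sin φ₂ ) = atan2(0.046942, 0.979525) = 2.744°.
Hence λ₂ = 39.306° + 2.744° = 42.050°.

latitude -2.918°, longitude 42.050°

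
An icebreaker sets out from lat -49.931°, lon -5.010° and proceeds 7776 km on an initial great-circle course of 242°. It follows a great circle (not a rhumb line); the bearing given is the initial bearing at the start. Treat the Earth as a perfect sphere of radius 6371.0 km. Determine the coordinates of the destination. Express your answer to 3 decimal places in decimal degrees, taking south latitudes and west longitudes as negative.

latitude -33.124°, longitude -103.011°

Angular distance δ = d/R = 7776 / 6371 = 1.220531 rad.
With φ₁ = -49.931° = -0.871460 rad and θ = 242° = 4.223697 rad:
Destination latitude: φ₂ = arcsin( sin φ₁ cos δ + cos φ₁ sin δ cos θ ) = arcsin(-0.546454) = -33.124°.
For the longitude increment, Δλ = atan2( sin θ sin δ cos φ₁, cos δ − sin φ₁ sin φ₂ ) = atan2(-0.533852, -0.075038) = -98.001°.
λ₂ = λ₁ + Δλ = -103.011°.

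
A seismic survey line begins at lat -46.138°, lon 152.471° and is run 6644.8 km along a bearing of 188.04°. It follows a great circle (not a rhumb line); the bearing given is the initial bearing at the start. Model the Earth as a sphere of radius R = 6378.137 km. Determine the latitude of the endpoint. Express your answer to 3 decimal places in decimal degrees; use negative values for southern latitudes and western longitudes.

latitude -72.979°

Central angle δ = d/R = 1.041809 rad.
Start latitude φ₁ = -0.805260 rad; initial bearing θ = 3.281917 rad.
Applying the spherical law of cosines for sides, sin φ₂ = sin φ₁ cos δ + cos φ₁ sin δ cos θ = -0.956199, so φ₂ = -72.979°.
For the longitude increment, Δλ = atan2( sin θ sin δ cos φ₁, cos δ − sin φ₁ sin φ₂ ) = atan2(-0.083669, -0.184770) = -155.638°.
λ₂ = λ₁ + Δλ = -3.167°.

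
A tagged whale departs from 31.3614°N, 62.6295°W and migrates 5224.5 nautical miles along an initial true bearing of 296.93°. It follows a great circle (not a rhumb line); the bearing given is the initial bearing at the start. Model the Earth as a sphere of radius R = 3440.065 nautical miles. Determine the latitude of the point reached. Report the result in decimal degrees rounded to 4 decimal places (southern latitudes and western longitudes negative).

Angular distance δ = d/R = 5224.5 / 3440.065 = 1.518721 rad.
Start latitude φ₁ = 0.547360 rad; initial bearing θ = 5.182406 rad.
Destination latitude: φ₂ = arcsin( sin φ₁ cos δ + cos φ₁ sin δ cos θ ) = arcsin(0.413299) = 24.4122°.
Then Δλ = atan2(-0.760273, -0.163043) = -1.782050 rad, from sin θ sin δ cos φ₁ over cos δ − sin φ₁ sin φ₂.
λ₂ = λ₁ + Δλ = -164.7335°.

latitude 24.4122°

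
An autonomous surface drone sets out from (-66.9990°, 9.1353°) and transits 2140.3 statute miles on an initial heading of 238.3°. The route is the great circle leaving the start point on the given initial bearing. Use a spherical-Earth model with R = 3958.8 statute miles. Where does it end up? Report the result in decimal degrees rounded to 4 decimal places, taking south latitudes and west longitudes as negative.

latitude -63.4948°, longitude -69.7455°

The arc subtends δ = 2140.3/3958.8 = 0.540644 rad at the centre.
With φ₁ = -66.9990° = -1.169353 rad and θ = 238.3° = 4.159120 rad:
Applying the spherical law of cosines for sides, sin φ₂ = sin φ₁ cos δ + cos φ₁ sin δ cos θ = -0.894893, so φ₂ = -63.4948°.
Δλ = atan2( sin θ sin δ cos φ₁ , cos δ − sin φ₁ sin φ₂ ) = atan2(-0.171109, 0.033630) = -1.376729 rad = -78.8808°.
Hence λ₂ = 9.1353° + -78.8808° = -69.7455°.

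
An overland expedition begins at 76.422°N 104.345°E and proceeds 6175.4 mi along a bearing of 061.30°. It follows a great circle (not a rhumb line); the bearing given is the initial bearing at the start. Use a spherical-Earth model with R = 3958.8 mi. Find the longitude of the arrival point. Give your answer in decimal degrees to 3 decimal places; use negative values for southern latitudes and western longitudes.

The arc subtends δ = 6175.4/3958.8 = 1.559917 rad at the centre.
Start latitude φ₁ = 1.333816 rad; initial bearing θ = 1.069887 rad.
Destination latitude: φ₂ = arcsin( sin φ₁ cos δ + cos φ₁ sin δ cos θ ) = arcsin(0.123310) = 7.083°.
For the longitude increment, Δλ = atan2( sin θ sin δ cos φ₁, cos δ − sin φ₁ sin φ₂ ) = atan2(0.205914, -0.108984) = 117.891°.
λ₂ = 104.345° + 117.891° = 222.236°, normalized to (−180°, 180°] → -137.764°.

longitude -137.764°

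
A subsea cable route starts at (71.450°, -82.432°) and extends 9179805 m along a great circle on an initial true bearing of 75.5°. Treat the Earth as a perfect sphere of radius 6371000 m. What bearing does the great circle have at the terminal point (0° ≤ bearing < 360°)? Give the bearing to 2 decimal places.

final bearing 161.67°

δ = 9179805/6371000 = 1.440873 rad (82.5560°).
With φ₁ = 71.450° = 1.247038 rad and θ = 75.5° = 1.317724 rad:
Destination latitude: φ₂ = arcsin( sin φ₁ cos δ + cos φ₁ sin δ cos θ ) = arcsin(0.201809) = 11.643°.
Then Δλ = atan2(0.305403, -0.061767) = 1.770352 rad, from sin θ sin δ cos φ₁ over cos δ − sin φ₁ sin φ₂.
λ₂ = -82.432° + 101.434° = 19.002°.
The forward bearing on arrival equals the back-azimuth from the destination plus 180°.
Back-azimuth from P₂ (11.64°, 19.00°) to P₁ (71.45°, -82.43°), with Δλ' = λ₁ − λ₂ = -101.43°: atan2( sin Δλ' cos φ₁ , cos φ₂ sin φ₁ − sin φ₂ cos φ₁ cos Δλ' ) = 341.67°.
Final bearing = (341.67° + 180°) mod 360° = 161.67°.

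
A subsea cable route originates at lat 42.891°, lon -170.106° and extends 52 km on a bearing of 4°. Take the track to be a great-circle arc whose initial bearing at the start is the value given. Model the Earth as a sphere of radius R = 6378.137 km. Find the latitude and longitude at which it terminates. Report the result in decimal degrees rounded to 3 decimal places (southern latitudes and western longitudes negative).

latitude 43.357°, longitude -170.061°

Central angle δ = d/R = 0.008153 rad.
With φ₁ = 42.891° = 0.748589 rad and θ = 4° = 0.069813 rad:
Destination latitude: φ₂ = arcsin( sin φ₁ cos δ + cos φ₁ sin δ cos θ ) = arcsin(0.686542) = 43.357°.
Then Δλ = atan2(0.000417, 0.532702) = 0.000782 rad, from sin θ sin δ cos φ₁ over cos δ − sin φ₁ sin φ₂.
λ₂ = -170.106° + 0.045° = -170.061°.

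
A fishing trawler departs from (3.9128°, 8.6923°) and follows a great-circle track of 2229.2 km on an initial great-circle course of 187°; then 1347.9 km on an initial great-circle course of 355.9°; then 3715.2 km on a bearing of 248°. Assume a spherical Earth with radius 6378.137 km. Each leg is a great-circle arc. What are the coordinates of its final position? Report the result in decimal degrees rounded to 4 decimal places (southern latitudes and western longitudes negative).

latitude -15.1968°, longitude -26.5630°

Apply the spherical direct solution leg by leg, carrying full precision between legs.
Leg 1: from (3.9128°, 8.6923°), δ = 2229.2/6378.137 = 0.349506 rad, θ = 187° → φ = -15.9606°, λ = 6.2046°.
Leg 2: from (-15.9606°, 6.2046°), δ = 1347.9/6378.137 = 0.211331 rad, θ = 355.9° → φ = -3.8819°, λ = 5.3433°.
Leg 3: from (-3.8819°, 5.3433°), δ = 3715.2/6378.137 = 0.582490 rad, θ = 248° → φ = -15.1968°, λ = -26.5630°.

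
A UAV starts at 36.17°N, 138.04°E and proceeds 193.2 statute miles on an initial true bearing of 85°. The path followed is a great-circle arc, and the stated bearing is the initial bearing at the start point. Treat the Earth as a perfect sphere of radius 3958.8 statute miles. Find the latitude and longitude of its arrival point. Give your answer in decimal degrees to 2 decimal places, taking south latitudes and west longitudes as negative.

latitude 36.36°, longitude 141.50°

Central angle δ = d/R = 0.048803 rad.
With φ₁ = 36.17° = 0.631286 rad and θ = 85° = 1.483530 rad:
sin φ₂ = sin φ₁ cos δ + cos φ₁ sin δ cos θ = (0.590183)(0.998809) + (0.807269)(0.048783)(0.087156) = 0.592913
φ₂ = asin(0.592913) = 0.634671 rad = 36.36°.
Then Δλ = atan2(0.039231, 0.648882) = 0.060386 rad, from sin θ sin δ cos φ₁ over cos δ − sin φ₁ sin φ₂.
Hence λ₂ = 138.04° + 3.46° = 141.50°.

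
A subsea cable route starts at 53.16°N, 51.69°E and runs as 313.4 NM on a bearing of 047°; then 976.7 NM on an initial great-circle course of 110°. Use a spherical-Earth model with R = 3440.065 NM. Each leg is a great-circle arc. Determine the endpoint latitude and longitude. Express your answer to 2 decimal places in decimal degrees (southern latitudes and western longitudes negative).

Apply the spherical direct solution leg by leg, carrying full precision between legs.
Leg 1: from (53.16°, 51.69°), δ = 313.4/3440.065 = 0.091103 rad, θ = 47° → φ = 56.53°, λ = 58.62°.
Leg 2: from (56.53°, 58.62°), δ = 976.7/3440.065 = 0.283919 rad, θ = 110° → φ = 48.41°, λ = 81.98°.

latitude 48.41°, longitude 81.98°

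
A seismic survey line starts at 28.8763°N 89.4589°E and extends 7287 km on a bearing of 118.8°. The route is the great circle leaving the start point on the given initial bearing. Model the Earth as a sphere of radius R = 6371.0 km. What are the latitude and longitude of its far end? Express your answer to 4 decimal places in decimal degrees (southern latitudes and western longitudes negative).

The arc subtends δ = 7287/6371 = 1.143776 rad at the centre.
Start latitude φ₁ = 0.503987 rad; initial bearing θ = 2.073451 rad.
sin φ₂ = sin φ₁ cos δ + cos φ₁ sin δ cos θ = (0.482920)(0.414160) + (0.875664)(0.910204)(-0.481754) = -0.183967
φ₂ = asin(-0.183967) = -0.185021 rad = -10.6009°.
Δλ = atan2( sin θ sin δ cos φ₁ , cos δ − sin φ₁ sin φ₂ ) = atan2(0.698446, 0.503002) = 0.946659 rad = 54.2396°.
Hence λ₂ = 89.4589° + 54.2396° = 143.6985°.

latitude -10.6009°, longitude 143.6985°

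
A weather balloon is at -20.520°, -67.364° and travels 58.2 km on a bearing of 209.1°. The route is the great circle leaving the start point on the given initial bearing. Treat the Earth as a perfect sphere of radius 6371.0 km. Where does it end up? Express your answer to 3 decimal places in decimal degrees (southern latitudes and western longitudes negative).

latitude -20.977°, longitude -67.637°

Central angle δ = d/R = 0.009135 rad.
Converting: φ₁ = -0.358142 rad, θ = 3.649483 rad.
Applying the spherical law of cosines for sides, sin φ₂ = sin φ₁ cos δ + cos φ₁ sin δ cos θ = -0.357995, so φ₂ = -20.977°.
For the longitude increment, Δλ = atan2( sin θ sin δ cos φ₁, cos δ − sin φ₁ sin φ₂ ) = atan2(-0.004161, 0.874469) = -0.273°.
λ₂ = -67.364° + -0.273° = -67.637°.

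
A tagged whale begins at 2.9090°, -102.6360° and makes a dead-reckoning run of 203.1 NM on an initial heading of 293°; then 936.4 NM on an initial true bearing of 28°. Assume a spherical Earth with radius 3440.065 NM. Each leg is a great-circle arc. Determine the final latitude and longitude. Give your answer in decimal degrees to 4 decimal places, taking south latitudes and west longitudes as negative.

Apply the spherical direct solution leg by leg, carrying full precision between legs.
Leg 1: from (2.9090°, -102.6360°), δ = 203.1/3440.065 = 0.059040 rad, θ = 293° → φ = 4.2258°, λ = -105.7580°.
Leg 2: from (4.2258°, -105.7580°), δ = 936.4/3440.065 = 0.272204 rad, θ = 28° → φ = 17.9215°, λ = -98.1349°.

latitude 17.9215°, longitude -98.1349°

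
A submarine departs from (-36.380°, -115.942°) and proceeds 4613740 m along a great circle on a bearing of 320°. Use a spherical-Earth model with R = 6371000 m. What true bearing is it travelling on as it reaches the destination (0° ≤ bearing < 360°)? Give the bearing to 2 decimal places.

δ = 4613740/6371000 = 0.724178 rad (41.4924°).
Converting: φ₁ = -0.634951 rad, θ = 5.585054 rad.
Destination latitude: φ₂ = arcsin( sin φ₁ cos δ + cos φ₁ sin δ cos θ ) = arcsin(-0.035682) = -2.045°.
Δλ = atan2( sin θ sin δ cos φ₁ , cos δ − sin φ₁ sin φ₂ ) = atan2(-0.342860, 0.727880) = -0.440212 rad = -25.222°.
Hence λ₂ = -115.942° + -25.222° = -141.164°.
The forward bearing on arrival equals the back-azimuth from the destination plus 180°.
Back-azimuth from P₂ (-2.04°, -141.16°) to P₁ (-36.38°, -115.94°), with Δλ' = λ₁ − λ₂ = 25.22°: atan2( sin Δλ' cos φ₁ , cos φ₂ sin φ₁ − sin φ₂ cos φ₁ cos Δλ' ) = 148.81°.
Final bearing = (148.81° + 180°) mod 360° = 328.81°.

final bearing 328.81°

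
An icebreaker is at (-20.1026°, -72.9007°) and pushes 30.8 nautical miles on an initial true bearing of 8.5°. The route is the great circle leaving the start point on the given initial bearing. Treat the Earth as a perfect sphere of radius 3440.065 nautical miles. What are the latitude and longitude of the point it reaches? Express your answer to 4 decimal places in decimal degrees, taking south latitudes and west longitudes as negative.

δ = 30.8/3440.065 = 0.008953 rad (0.5130°).
Start latitude φ₁ = -0.350857 rad; initial bearing θ = 0.148353 rad.
Destination latitude: φ₂ = arcsin( sin φ₁ cos δ + cos φ₁ sin δ cos θ ) = arcsin(-0.335373) = -19.5952°.
Δλ = atan2( sin θ sin δ cos φ₁ , cos δ − sin φ₁ sin φ₂ ) = atan2(0.001243, 0.884691) = 0.001405 rad = 0.0805°.
λ₂ = -72.9007° + 0.0805° = -72.8202°.

latitude -19.5952°, longitude -72.8202°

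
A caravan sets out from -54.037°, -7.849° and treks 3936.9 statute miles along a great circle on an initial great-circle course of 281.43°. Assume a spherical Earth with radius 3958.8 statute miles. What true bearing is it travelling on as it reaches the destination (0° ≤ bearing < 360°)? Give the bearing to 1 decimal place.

final bearing 322.2°

δ = 3936.9/3958.8 = 0.994468 rad (56.9788°).
Converting: φ₁ = -0.943124 rad, θ = 4.911880 rad.
Destination latitude: φ₂ = arcsin( sin φ₁ cos δ + cos φ₁ sin δ cos θ ) = arcsin(-0.343500) = -20.090°.
For the longitude increment, Δλ = atan2( sin θ sin δ cos φ₁, cos δ − sin φ₁ sin φ₂ ) = atan2(-0.482636, 0.266921) = -61.055°.
λ₂ = λ₁ + Δλ = -68.904°.
The forward bearing on arrival equals the back-azimuth from the destination plus 180°.
Back-azimuth from P₂ (-20.1°, -68.9°) to P₁ (-54.0°, -7.8°), with Δλ' = λ₁ − λ₂ = 61.1°: atan2( sin Δλ' cos φ₁ , cos φ₂ sin φ₁ − sin φ₂ cos φ₁ cos Δλ' ) = 142.2°.
Final bearing = (142.2° + 180°) mod 360° = 322.2°.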